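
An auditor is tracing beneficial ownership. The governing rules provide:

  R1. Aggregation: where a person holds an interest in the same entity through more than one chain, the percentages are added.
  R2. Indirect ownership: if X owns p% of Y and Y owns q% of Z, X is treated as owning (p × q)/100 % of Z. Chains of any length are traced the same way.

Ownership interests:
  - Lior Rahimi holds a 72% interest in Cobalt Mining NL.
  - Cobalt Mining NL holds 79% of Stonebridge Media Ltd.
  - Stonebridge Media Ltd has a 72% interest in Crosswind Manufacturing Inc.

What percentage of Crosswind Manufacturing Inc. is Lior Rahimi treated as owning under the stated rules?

Chain via Cobalt Mining NL → Stonebridge Media Ltd (R2): 72% × 79% × 72% = 40.9536% of Crosswind Manufacturing Inc.

40.9536%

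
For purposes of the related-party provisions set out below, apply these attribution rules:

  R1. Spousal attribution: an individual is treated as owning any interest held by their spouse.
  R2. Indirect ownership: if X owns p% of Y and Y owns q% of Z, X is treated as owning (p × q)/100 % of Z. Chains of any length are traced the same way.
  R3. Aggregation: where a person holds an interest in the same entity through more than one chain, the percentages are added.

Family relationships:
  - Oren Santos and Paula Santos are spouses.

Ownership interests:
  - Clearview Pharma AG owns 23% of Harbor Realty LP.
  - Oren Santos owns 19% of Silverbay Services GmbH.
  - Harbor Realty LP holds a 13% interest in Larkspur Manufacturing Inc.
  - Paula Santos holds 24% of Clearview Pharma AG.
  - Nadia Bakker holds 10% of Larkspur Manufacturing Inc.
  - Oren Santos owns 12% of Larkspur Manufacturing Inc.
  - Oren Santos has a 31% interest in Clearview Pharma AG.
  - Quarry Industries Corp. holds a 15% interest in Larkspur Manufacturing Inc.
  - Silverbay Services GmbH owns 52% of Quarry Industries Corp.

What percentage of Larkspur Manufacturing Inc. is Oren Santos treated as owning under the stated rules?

15.1265%

By spousal attribution (R1), Oren Santos is treated as also owning Paula Santos's interest in Clearview Pharma AG, giving 31% + 24% = 55%.
Chain via Clearview Pharma AG → Harbor Realty LP (R2): 55% × 23% × 13% = 1.6445% of Larkspur Manufacturing Inc.
Chain via Silverbay Services GmbH → Quarry Industries Corp. (R2): 19% × 52% × 15% = 1.482% of Larkspur Manufacturing Inc.
Direct interest in Larkspur Manufacturing Inc: 12%.
Aggregating (R3): 1.6445% + 1.482% + 12% = 15.1265%.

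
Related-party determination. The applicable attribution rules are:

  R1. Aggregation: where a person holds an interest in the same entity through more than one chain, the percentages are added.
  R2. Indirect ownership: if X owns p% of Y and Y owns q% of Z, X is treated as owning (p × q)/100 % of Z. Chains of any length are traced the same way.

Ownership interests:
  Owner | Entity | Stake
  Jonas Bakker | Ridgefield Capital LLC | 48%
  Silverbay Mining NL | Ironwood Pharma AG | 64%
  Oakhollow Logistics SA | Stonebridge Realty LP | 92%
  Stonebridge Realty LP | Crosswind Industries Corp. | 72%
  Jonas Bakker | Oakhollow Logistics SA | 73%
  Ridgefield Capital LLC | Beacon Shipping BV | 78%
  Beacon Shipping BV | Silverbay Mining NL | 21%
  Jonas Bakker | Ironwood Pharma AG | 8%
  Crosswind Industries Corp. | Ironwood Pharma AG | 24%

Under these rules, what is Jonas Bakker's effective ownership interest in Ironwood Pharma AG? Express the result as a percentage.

24.637184%

Chain via Ridgefield Capital LLC → Beacon Shipping BV → Silverbay Mining NL (R2): 48% × 78% × 21% × 64% = 5.031936% of Ironwood Pharma AG.
Chain via Oakhollow Logistics SA → Stonebridge Realty LP → Crosswind Industries Corp. (R2): 73% × 92% × 72% × 24% = 11.605248% of Ironwood Pharma AG.
Direct interest in Ironwood Pharma AG: 8%.
Aggregating (R1): 5.031936% + 11.605248% + 8% = 24.637184%.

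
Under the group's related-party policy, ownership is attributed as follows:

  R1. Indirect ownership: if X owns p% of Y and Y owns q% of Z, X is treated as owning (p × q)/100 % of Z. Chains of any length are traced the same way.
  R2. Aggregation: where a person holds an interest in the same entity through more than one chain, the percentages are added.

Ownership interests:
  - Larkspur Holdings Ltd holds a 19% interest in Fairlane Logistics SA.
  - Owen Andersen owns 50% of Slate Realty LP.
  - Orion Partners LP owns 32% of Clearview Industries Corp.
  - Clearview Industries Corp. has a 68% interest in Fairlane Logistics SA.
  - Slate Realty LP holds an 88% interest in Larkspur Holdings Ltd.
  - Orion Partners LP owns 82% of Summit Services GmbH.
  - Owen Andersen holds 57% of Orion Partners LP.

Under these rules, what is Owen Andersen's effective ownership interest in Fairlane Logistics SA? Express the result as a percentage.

20.7632%

Chain via Orion Partners LP → Clearview Industries Corp. (R1): 57% × 32% × 68% = 12.4032% of Fairlane Logistics SA.
Chain via Slate Realty LP → Larkspur Holdings Ltd (R1): 50% × 88% × 19% = 8.36% of Fairlane Logistics SA.
Aggregating (R2): 12.4032% + 8.36% = 20.7632%.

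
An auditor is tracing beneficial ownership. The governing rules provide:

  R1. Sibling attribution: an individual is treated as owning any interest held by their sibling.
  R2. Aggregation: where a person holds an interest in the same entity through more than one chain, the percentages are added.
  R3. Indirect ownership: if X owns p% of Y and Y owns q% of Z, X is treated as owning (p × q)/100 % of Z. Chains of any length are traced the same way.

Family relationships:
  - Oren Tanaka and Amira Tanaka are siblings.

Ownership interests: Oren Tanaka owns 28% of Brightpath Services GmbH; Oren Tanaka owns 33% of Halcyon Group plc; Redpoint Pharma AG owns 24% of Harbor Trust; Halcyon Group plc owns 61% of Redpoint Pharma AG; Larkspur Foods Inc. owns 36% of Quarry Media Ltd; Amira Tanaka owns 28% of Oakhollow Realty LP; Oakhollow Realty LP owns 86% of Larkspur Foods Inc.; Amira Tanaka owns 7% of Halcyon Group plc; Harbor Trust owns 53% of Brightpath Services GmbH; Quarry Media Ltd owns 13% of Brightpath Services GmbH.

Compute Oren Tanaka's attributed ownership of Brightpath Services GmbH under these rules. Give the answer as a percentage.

32.230624%

By sibling attribution (R1), Oren Tanaka is treated as also owning Amira Tanaka's interest in Halcyon Group plc, giving 33% + 7% = 40%.
By sibling attribution (R1), Oren Tanaka is treated as owning Amira Tanaka's 28% interest in Oakhollow Realty LP.
Chain via Halcyon Group plc → Redpoint Pharma AG → Harbor Trust (R3): 40% × 61% × 24% × 53% = 3.10368% of Brightpath Services GmbH.
Direct interest in Brightpath Services GmbH: 28%.
Chain via Oakhollow Realty LP → Larkspur Foods Inc. → Quarry Media Ltd (R3): 28% × 86% × 36% × 13% = 1.126944% of Brightpath Services GmbH.
Aggregating (R2): 3.10368% + 28% + 1.126944% = 32.230624%.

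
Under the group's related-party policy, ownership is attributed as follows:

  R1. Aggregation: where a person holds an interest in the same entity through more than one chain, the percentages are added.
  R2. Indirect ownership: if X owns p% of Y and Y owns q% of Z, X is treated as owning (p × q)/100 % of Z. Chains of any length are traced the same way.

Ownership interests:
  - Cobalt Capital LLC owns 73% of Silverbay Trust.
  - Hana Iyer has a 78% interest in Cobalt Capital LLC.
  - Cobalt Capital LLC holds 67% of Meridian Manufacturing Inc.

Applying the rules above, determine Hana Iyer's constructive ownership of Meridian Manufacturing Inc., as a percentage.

Chain via Cobalt Capital LLC (R2): 78% × 67% = 52.26% of Meridian Manufacturing Inc.

52.26%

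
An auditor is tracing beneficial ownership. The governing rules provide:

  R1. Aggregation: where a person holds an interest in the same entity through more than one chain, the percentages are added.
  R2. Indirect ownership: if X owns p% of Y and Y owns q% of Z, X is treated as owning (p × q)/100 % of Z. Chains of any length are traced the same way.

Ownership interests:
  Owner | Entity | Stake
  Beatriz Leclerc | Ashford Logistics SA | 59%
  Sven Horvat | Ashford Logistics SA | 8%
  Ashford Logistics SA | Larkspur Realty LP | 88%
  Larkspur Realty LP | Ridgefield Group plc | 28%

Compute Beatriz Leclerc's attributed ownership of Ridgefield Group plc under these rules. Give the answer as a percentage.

14.5376%

Chain via Ashford Logistics SA → Larkspur Realty LP (R2): 59% × 88% × 28% = 14.5376% of Ridgefield Group plc.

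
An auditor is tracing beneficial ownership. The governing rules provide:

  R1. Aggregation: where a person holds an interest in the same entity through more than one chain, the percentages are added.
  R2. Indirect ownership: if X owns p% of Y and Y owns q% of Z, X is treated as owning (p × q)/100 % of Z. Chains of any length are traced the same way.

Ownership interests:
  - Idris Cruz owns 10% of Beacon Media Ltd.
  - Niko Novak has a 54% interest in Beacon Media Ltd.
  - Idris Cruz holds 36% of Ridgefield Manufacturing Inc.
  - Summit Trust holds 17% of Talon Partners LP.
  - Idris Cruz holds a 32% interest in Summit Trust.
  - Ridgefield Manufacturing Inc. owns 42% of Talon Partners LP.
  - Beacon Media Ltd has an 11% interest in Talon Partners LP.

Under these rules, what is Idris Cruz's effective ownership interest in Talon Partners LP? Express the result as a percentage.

21.66%

Chain via Ridgefield Manufacturing Inc. (R2): 36% × 42% = 15.12% of Talon Partners LP.
Chain via Beacon Media Ltd (R2): 10% × 11% = 1.1% of Talon Partners LP.
Chain via Summit Trust (R2): 32% × 17% = 5.44% of Talon Partners LP.
Aggregating (R1): 15.12% + 1.1% + 5.44% = 21.66%.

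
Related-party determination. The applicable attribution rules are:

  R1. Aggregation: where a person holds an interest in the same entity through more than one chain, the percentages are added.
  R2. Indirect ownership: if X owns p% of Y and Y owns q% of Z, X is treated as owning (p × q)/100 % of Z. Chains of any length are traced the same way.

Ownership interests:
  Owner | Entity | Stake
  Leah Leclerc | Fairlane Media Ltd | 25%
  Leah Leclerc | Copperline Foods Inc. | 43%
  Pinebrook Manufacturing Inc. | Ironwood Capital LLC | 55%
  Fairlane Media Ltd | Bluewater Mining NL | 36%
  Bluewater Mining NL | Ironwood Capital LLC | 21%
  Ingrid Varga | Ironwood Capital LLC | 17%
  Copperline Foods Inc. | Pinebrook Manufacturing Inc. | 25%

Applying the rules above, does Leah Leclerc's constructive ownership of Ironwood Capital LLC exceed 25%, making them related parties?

Chain via Fairlane Media Ltd → Bluewater Mining NL (R2): 25% × 36% × 21% = 1.89% of Ironwood Capital LLC.
Chain via Copperline Foods Inc. → Pinebrook Manufacturing Inc. (R2): 43% × 25% × 55% = 5.9125% of Ironwood Capital LLC.
Aggregating (R1): 1.89% + 5.9125% = 7.8025%.
7.8025% does not exceed the 25% threshold, so Leah is not a related party to Ironwood Capital LLC.

No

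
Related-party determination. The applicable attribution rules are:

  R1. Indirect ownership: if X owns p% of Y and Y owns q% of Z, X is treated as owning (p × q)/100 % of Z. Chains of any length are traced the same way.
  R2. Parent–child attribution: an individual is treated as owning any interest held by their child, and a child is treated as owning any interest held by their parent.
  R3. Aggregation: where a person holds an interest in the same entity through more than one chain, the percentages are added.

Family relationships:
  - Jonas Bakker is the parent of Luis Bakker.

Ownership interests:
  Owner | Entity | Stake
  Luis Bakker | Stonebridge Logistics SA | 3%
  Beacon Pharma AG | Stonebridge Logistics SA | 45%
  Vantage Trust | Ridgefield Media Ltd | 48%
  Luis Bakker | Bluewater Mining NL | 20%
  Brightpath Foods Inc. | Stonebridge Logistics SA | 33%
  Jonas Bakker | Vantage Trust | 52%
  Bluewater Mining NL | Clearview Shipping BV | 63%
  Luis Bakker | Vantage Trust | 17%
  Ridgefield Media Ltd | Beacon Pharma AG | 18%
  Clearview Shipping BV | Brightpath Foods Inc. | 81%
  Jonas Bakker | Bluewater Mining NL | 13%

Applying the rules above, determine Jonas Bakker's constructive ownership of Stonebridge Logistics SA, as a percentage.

By parent–child attribution (R2), Jonas Bakker is treated as also owning Luis Bakker's interest in Vantage Trust, giving 52% + 17% = 69%.
By parent–child attribution (R2), Jonas Bakker is treated as also owning Luis Bakker's interest in Bluewater Mining NL, giving 13% + 20% = 33%.
By parent–child attribution (R2), Jonas Bakker is treated as owning Luis Bakker's 3% interest in Stonebridge Logistics SA.
Chain via Vantage Trust → Ridgefield Media Ltd → Beacon Pharma AG (R1): 69% × 48% × 18% × 45% = 2.68272% of Stonebridge Logistics SA.
Chain via Bluewater Mining NL → Clearview Shipping BV → Brightpath Foods Inc. (R1): 33% × 63% × 81% × 33% = 5.557167% of Stonebridge Logistics SA.
Direct interest in Stonebridge Logistics SA: 3%.
Aggregating (R3): 2.68272% + 5.557167% + 3% = 11.239887%.

11.239887%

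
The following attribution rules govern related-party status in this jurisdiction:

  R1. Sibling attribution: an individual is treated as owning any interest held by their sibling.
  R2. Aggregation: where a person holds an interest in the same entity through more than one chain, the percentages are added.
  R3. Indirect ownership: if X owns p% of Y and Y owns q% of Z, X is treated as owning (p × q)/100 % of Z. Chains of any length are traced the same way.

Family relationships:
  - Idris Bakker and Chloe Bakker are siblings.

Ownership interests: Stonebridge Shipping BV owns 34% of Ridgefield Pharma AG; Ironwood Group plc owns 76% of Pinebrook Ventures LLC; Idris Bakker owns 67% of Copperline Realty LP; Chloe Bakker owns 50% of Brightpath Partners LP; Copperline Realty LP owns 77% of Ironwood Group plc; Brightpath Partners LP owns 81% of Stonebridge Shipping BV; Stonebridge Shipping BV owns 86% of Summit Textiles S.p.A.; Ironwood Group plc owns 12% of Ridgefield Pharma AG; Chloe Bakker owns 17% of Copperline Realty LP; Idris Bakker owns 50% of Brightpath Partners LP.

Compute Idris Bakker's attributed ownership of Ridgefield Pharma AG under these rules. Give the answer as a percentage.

By sibling attribution (R1), Idris Bakker is treated as also owning Chloe Bakker's interest in Brightpath Partners LP, giving 50% + 50% = 100%.
By sibling attribution (R1), Idris Bakker is treated as also owning Chloe Bakker's interest in Copperline Realty LP, giving 67% + 17% = 84%.
Chain via Brightpath Partners LP → Stonebridge Shipping BV (R3): 100% × 81% × 34% = 27.54% of Ridgefield Pharma AG.
Chain via Copperline Realty LP → Ironwood Group plc (R3): 84% × 77% × 12% = 7.7616% of Ridgefield Pharma AG.
Aggregating (R2): 27.54% + 7.7616% = 35.3016%.

35.3016%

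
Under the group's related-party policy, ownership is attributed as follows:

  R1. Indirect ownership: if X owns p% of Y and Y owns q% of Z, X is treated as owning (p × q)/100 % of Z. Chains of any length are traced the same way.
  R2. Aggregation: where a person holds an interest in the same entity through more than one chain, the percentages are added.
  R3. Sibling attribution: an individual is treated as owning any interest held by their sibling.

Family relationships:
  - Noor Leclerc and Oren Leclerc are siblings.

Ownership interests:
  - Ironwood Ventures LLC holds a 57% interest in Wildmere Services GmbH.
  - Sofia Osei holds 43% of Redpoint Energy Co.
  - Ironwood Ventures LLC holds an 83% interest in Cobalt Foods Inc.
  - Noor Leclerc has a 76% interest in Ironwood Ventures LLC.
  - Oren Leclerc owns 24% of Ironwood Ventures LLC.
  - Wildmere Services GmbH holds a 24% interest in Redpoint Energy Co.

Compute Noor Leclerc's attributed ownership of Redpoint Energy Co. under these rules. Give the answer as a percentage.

13.68%

By sibling attribution (R3), Noor Leclerc is treated as also owning Oren Leclerc's interest in Ironwood Ventures LLC, giving 76% + 24% = 100%.
Chain via Ironwood Ventures LLC → Wildmere Services GmbH (R1): 100% × 57% × 24% = 13.68% of Redpoint Energy Co.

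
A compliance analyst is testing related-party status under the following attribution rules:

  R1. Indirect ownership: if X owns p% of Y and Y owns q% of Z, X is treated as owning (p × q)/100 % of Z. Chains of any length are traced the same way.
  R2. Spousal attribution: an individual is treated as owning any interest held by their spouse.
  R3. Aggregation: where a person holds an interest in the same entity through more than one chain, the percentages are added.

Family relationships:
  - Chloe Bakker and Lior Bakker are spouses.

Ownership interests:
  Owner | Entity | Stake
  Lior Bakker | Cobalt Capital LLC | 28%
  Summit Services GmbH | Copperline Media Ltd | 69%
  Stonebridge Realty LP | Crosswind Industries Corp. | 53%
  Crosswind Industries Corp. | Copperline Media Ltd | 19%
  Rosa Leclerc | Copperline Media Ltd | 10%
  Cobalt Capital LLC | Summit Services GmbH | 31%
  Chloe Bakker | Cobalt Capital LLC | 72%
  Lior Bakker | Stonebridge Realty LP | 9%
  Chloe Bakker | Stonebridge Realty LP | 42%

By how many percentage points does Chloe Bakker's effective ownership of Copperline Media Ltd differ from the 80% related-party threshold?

By spousal attribution (R2), Chloe Bakker is treated as also owning Lior Bakker's interest in Cobalt Capital LLC, giving 72% + 28% = 100%.
By spousal attribution (R2), Chloe Bakker is treated as also owning Lior Bakker's interest in Stonebridge Realty LP, giving 42% + 9% = 51%.
Chain via Cobalt Capital LLC → Summit Services GmbH (R1): 100% × 31% × 69% = 21.39% of Copperline Media Ltd.
Chain via Stonebridge Realty LP → Crosswind Industries Corp. (R1): 51% × 53% × 19% = 5.1357% of Copperline Media Ltd.
Aggregating (R3): 21.39% + 5.1357% = 26.5257%.
26.5257% falls short of the 80% threshold by 53.4743 percentage points.

53.4743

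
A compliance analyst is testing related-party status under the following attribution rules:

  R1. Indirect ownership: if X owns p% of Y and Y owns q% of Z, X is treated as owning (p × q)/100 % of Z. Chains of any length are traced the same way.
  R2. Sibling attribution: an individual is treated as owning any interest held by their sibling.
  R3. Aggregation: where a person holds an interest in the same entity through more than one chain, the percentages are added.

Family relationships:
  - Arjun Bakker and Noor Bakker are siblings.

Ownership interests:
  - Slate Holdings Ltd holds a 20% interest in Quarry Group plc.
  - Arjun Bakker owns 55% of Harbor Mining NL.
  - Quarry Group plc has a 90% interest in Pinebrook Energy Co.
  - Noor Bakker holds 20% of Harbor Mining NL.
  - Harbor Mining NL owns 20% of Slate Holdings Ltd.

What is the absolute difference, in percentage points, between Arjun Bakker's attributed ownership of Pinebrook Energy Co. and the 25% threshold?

22.3

By sibling attribution (R2), Arjun Bakker is treated as also owning Noor Bakker's interest in Harbor Mining NL, giving 55% + 20% = 75%.
Chain via Harbor Mining NL → Slate Holdings Ltd → Quarry Group plc (R1): 75% × 20% × 20% × 90% = 2.7% of Pinebrook Energy Co.
2.7% falls short of the 25% threshold by 22.3 percentage points.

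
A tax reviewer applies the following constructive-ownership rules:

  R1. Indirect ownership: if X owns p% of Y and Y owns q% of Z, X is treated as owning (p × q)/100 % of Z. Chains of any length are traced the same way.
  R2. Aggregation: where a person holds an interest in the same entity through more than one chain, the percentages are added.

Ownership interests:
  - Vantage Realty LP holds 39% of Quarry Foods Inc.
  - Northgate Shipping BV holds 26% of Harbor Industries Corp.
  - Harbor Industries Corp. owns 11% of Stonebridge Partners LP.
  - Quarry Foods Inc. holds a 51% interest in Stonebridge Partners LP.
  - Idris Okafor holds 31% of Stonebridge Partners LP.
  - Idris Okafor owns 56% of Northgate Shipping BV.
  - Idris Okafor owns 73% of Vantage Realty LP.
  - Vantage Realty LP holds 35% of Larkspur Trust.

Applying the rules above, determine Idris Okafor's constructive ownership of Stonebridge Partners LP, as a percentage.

47.1213%

Chain via Northgate Shipping BV → Harbor Industries Corp. (R1): 56% × 26% × 11% = 1.6016% of Stonebridge Partners LP.
Chain via Vantage Realty LP → Quarry Foods Inc. (R1): 73% × 39% × 51% = 14.5197% of Stonebridge Partners LP.
Direct interest in Stonebridge Partners LP: 31%.
Aggregating (R2): 1.6016% + 14.5197% + 31% = 47.1213%.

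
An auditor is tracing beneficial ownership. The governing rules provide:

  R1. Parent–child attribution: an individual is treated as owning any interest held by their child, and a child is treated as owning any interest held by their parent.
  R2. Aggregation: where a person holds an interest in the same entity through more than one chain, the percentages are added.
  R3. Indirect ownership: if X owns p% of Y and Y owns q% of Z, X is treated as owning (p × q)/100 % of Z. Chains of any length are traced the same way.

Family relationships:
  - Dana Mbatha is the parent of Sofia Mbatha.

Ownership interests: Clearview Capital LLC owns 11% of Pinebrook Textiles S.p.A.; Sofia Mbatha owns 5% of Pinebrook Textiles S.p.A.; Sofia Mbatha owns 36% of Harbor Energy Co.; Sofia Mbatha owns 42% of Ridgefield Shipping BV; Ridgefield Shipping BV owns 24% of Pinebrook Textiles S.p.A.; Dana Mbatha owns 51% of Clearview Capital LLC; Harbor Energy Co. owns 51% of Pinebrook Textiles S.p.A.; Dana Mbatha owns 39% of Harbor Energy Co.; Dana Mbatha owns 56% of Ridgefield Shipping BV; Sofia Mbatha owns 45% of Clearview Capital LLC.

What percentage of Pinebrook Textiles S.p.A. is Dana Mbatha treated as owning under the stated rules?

By parent–child attribution (R1), Dana Mbatha is treated as also owning Sofia Mbatha's interest in Ridgefield Shipping BV, giving 56% + 42% = 98%.
By parent–child attribution (R1), Dana Mbatha is treated as also owning Sofia Mbatha's interest in Harbor Energy Co, giving 39% + 36% = 75%.
By parent–child attribution (R1), Dana Mbatha is treated as also owning Sofia Mbatha's interest in Clearview Capital LLC, giving 51% + 45% = 96%.
By parent–child attribution (R1), Dana Mbatha is treated as owning Sofia Mbatha's 5% interest in Pinebrook Textiles S.p.A.
Chain via Ridgefield Shipping BV (R3): 98% × 24% = 23.52% of Pinebrook Textiles S.p.A.
Chain via Harbor Energy Co. (R3): 75% × 51% = 38.25% of Pinebrook Textiles S.p.A.
Chain via Clearview Capital LLC (R3): 96% × 11% = 10.56% of Pinebrook Textiles S.p.A.
Direct interest in Pinebrook Textiles S.p.A: 5%.
Aggregating (R2): 23.52% + 38.25% + 10.56% + 5% = 77.33%.

77.33%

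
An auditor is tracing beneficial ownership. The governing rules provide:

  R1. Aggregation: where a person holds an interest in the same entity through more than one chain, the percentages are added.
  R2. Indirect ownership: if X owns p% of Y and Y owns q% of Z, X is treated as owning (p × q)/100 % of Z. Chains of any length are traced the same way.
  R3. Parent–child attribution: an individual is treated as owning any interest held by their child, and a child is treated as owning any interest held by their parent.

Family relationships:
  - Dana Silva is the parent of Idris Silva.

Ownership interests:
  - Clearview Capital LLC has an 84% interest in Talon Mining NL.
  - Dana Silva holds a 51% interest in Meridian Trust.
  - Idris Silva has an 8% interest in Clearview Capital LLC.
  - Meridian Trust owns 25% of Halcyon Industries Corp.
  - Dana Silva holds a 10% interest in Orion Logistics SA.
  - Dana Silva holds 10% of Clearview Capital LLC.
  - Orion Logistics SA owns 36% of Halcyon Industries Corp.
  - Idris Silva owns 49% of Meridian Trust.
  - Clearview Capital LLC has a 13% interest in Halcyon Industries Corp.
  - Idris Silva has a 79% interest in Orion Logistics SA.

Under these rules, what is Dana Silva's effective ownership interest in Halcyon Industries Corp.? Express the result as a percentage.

59.38%

By parent–child attribution (R3), Dana Silva is treated as also owning Idris Silva's interest in Orion Logistics SA, giving 10% + 79% = 89%.
By parent–child attribution (R3), Dana Silva is treated as also owning Idris Silva's interest in Clearview Capital LLC, giving 10% + 8% = 18%.
By parent–child attribution (R3), Dana Silva is treated as also owning Idris Silva's interest in Meridian Trust, giving 51% + 49% = 100%.
Chain via Orion Logistics SA (R2): 89% × 36% = 32.04% of Halcyon Industries Corp.
Chain via Clearview Capital LLC (R2): 18% × 13% = 2.34% of Halcyon Industries Corp.
Chain via Meridian Trust (R2): 100% × 25% = 25% of Halcyon Industries Corp.
Aggregating (R1): 32.04% + 2.34% + 25% = 59.38%.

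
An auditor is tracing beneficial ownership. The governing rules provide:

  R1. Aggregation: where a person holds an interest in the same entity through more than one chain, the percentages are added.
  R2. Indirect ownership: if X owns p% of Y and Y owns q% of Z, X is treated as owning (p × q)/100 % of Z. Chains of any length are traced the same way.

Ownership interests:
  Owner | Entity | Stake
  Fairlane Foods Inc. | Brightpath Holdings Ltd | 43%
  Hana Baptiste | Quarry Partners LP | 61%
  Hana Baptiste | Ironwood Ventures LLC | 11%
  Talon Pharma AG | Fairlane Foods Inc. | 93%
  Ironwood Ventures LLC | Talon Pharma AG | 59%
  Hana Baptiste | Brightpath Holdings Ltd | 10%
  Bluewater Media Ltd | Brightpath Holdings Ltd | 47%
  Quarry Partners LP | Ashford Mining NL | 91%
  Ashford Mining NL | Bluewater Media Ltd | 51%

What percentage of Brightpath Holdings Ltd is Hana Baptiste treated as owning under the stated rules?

25.901098%

Chain via Ironwood Ventures LLC → Talon Pharma AG → Fairlane Foods Inc. (R2): 11% × 59% × 93% × 43% = 2.595351% of Brightpath Holdings Ltd.
Chain via Quarry Partners LP → Ashford Mining NL → Bluewater Media Ltd (R2): 61% × 91% × 51% × 47% = 13.305747% of Brightpath Holdings Ltd.
Direct interest in Brightpath Holdings Ltd: 10%.
Aggregating (R1): 2.595351% + 13.305747% + 10% = 25.901098%.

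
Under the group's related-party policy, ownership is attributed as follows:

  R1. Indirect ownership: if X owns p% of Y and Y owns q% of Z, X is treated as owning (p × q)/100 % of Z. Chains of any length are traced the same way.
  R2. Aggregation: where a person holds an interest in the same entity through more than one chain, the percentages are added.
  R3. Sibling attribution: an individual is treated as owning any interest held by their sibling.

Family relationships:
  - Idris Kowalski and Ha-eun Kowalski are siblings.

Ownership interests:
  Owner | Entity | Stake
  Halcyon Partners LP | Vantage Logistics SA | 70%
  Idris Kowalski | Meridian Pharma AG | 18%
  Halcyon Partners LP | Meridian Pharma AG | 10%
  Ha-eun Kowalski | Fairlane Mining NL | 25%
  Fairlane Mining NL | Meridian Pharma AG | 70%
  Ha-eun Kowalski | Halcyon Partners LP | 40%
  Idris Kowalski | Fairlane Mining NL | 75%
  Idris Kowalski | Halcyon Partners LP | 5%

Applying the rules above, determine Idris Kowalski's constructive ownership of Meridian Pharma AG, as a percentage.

92.5%

By sibling attribution (R3), Idris Kowalski is treated as also owning Ha-eun Kowalski's interest in Fairlane Mining NL, giving 75% + 25% = 100%.
By sibling attribution (R3), Idris Kowalski is treated as also owning Ha-eun Kowalski's interest in Halcyon Partners LP, giving 5% + 40% = 45%.
Chain via Fairlane Mining NL (R1): 100% × 70% = 70% of Meridian Pharma AG.
Chain via Halcyon Partners LP (R1): 45% × 10% = 4.5% of Meridian Pharma AG.
Direct interest in Meridian Pharma AG: 18%.
Aggregating (R2): 70% + 4.5% + 18% = 92.5%.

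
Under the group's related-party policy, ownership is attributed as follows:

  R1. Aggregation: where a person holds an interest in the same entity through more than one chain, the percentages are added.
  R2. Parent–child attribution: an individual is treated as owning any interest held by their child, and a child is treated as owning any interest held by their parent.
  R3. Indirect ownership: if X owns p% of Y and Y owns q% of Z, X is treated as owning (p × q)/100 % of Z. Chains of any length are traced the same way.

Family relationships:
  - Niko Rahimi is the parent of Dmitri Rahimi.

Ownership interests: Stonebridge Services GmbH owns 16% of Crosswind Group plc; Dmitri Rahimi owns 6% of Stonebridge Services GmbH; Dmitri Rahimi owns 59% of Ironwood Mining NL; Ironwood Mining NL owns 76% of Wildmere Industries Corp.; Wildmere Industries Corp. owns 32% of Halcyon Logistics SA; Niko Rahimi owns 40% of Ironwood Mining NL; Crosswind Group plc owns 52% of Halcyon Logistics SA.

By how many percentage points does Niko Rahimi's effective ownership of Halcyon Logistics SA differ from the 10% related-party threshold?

14.576

By parent–child attribution (R2), Niko Rahimi is treated as also owning Dmitri Rahimi's interest in Ironwood Mining NL, giving 40% + 59% = 99%.
By parent–child attribution (R2), Niko Rahimi is treated as owning Dmitri Rahimi's 6% interest in Stonebridge Services GmbH.
Chain via Ironwood Mining NL → Wildmere Industries Corp. (R3): 99% × 76% × 32% = 24.0768% of Halcyon Logistics SA.
Chain via Stonebridge Services GmbH → Crosswind Group plc (R3): 6% × 16% × 52% = 0.4992% of Halcyon Logistics SA.
Aggregating (R1): 24.0768% + 0.4992% = 24.576%.
24.576% exceeds the 10% threshold by 14.576 percentage points.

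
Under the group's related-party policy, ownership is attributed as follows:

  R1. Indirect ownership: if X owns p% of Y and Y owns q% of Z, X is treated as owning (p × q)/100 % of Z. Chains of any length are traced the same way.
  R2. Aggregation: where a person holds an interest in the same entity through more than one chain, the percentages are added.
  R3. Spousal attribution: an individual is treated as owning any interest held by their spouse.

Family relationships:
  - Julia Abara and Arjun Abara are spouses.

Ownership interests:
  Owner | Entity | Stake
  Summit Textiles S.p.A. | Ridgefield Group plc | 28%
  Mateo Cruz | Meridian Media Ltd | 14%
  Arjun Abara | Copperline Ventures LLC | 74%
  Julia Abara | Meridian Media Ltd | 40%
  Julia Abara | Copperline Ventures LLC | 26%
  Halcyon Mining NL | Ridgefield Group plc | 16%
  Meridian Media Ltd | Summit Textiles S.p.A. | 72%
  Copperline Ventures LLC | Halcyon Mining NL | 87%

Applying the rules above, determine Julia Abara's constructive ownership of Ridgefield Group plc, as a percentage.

By spousal attribution (R3), Julia Abara is treated as also owning Arjun Abara's interest in Copperline Ventures LLC, giving 26% + 74% = 100%.
Chain via Copperline Ventures LLC → Halcyon Mining NL (R1): 100% × 87% × 16% = 13.92% of Ridgefield Group plc.
Chain via Meridian Media Ltd → Summit Textiles S.p.A. (R1): 40% × 72% × 28% = 8.064% of Ridgefield Group plc.
Aggregating (R2): 13.92% + 8.064% = 21.984%.

21.984%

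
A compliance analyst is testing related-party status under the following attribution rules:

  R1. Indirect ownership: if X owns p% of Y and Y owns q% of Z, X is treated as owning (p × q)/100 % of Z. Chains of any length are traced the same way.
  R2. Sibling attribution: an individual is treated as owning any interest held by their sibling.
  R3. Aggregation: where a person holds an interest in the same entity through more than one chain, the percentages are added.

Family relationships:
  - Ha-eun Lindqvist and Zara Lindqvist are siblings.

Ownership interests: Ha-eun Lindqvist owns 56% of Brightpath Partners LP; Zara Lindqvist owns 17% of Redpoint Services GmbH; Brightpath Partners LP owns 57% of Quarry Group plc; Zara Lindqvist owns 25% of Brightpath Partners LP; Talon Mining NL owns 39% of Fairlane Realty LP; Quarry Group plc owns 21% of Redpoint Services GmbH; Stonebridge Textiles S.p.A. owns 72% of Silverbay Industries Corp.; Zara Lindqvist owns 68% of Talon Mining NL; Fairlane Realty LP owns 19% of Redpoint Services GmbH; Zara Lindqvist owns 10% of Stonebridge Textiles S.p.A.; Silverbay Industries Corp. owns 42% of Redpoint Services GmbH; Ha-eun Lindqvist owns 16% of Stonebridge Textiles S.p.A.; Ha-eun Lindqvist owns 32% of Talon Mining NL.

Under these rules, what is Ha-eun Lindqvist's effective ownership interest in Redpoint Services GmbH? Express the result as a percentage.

By sibling attribution (R2), Ha-eun Lindqvist is treated as also owning Zara Lindqvist's interest in Brightpath Partners LP, giving 56% + 25% = 81%.
By sibling attribution (R2), Ha-eun Lindqvist is treated as also owning Zara Lindqvist's interest in Talon Mining NL, giving 32% + 68% = 100%.
By sibling attribution (R2), Ha-eun Lindqvist is treated as also owning Zara Lindqvist's interest in Stonebridge Textiles S.p.A, giving 16% + 10% = 26%.
By sibling attribution (R2), Ha-eun Lindqvist is treated as owning Zara Lindqvist's 17% interest in Redpoint Services GmbH.
Chain via Brightpath Partners LP → Quarry Group plc (R1): 81% × 57% × 21% = 9.6957% of Redpoint Services GmbH.
Chain via Talon Mining NL → Fairlane Realty LP (R1): 100% × 39% × 19% = 7.41% of Redpoint Services GmbH.
Chain via Stonebridge Textiles S.p.A. → Silverbay Industries Corp. (R1): 26% × 72% × 42% = 7.8624% of Redpoint Services GmbH.
Direct interest in Redpoint Services GmbH: 17%.
Aggregating (R3): 9.6957% + 7.41% + 7.8624% + 17% = 41.9681%.

41.9681%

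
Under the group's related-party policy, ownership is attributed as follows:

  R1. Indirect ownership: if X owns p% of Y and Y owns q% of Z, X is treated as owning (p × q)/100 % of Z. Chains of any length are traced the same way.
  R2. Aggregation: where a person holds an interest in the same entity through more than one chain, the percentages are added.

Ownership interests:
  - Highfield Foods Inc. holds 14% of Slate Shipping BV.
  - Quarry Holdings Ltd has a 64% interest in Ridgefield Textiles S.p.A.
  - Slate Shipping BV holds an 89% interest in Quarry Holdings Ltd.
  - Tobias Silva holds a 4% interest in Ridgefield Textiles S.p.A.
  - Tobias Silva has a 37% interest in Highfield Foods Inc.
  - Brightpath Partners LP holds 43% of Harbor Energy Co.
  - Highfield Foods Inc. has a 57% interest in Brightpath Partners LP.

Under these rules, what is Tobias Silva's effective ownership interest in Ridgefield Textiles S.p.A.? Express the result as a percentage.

6.950528%

Chain via Highfield Foods Inc. → Slate Shipping BV → Quarry Holdings Ltd (R1): 37% × 14% × 89% × 64% = 2.950528% of Ridgefield Textiles S.p.A.
Direct interest in Ridgefield Textiles S.p.A: 4%.
Aggregating (R2): 2.950528% + 4% = 6.950528%.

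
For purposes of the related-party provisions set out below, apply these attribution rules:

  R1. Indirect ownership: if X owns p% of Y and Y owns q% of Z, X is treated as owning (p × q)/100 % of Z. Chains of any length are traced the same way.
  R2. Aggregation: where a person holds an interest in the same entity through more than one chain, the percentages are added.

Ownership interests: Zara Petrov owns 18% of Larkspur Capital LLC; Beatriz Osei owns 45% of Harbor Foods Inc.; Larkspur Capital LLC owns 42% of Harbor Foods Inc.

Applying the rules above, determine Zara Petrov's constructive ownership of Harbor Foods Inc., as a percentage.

7.56%

Chain via Larkspur Capital LLC (R1): 18% × 42% = 7.56% of Harbor Foods Inc.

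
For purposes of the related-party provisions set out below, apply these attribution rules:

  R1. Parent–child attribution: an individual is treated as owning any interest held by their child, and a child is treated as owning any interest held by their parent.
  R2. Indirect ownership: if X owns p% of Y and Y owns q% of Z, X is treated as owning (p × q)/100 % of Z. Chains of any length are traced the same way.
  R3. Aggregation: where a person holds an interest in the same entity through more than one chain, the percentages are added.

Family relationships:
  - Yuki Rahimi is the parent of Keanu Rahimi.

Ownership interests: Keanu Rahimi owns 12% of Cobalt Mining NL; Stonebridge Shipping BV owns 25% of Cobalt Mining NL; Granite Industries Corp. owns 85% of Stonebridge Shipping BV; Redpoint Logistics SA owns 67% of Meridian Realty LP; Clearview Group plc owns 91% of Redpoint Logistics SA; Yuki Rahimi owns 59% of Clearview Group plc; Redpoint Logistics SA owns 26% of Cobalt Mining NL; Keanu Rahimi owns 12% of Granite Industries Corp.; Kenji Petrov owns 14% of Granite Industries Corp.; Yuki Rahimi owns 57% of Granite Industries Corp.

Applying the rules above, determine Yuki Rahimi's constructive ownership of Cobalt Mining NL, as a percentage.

40.6219%

By parent–child attribution (R1), Yuki Rahimi is treated as also owning Keanu Rahimi's interest in Granite Industries Corp, giving 57% + 12% = 69%.
By parent–child attribution (R1), Yuki Rahimi is treated as owning Keanu Rahimi's 12% interest in Cobalt Mining NL.
Chain via Granite Industries Corp. → Stonebridge Shipping BV (R2): 69% × 85% × 25% = 14.6625% of Cobalt Mining NL.
Chain via Clearview Group plc → Redpoint Logistics SA (R2): 59% × 91% × 26% = 13.9594% of Cobalt Mining NL.
Direct interest in Cobalt Mining NL: 12%.
Aggregating (R3): 14.6625% + 13.9594% + 12% = 40.6219%.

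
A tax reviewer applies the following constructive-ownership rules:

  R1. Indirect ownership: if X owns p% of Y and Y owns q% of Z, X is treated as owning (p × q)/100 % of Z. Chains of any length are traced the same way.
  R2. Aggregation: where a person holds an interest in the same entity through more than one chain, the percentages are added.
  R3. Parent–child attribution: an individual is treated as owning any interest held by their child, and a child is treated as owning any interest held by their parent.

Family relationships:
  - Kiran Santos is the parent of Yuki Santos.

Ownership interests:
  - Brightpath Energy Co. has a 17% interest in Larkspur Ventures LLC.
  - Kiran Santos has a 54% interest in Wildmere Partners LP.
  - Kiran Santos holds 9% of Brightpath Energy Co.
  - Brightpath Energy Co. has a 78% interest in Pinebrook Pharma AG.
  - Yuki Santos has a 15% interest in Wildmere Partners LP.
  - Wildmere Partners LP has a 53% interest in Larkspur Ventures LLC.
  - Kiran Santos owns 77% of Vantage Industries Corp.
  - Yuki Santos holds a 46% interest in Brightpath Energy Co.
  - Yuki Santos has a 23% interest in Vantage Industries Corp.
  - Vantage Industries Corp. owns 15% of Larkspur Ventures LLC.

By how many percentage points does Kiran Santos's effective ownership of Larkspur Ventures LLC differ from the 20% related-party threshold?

40.92

By parent–child attribution (R3), Kiran Santos is treated as also owning Yuki Santos's interest in Vantage Industries Corp, giving 77% + 23% = 100%.
By parent–child attribution (R3), Kiran Santos is treated as also owning Yuki Santos's interest in Brightpath Energy Co, giving 9% + 46% = 55%.
By parent–child attribution (R3), Kiran Santos is treated as also owning Yuki Santos's interest in Wildmere Partners LP, giving 54% + 15% = 69%.
Chain via Vantage Industries Corp. (R1): 100% × 15% = 15% of Larkspur Ventures LLC.
Chain via Brightpath Energy Co. (R1): 55% × 17% = 9.35% of Larkspur Ventures LLC.
Chain via Wildmere Partners LP (R1): 69% × 53% = 36.57% of Larkspur Ventures LLC.
Aggregating (R2): 15% + 9.35% + 36.57% = 60.92%.
60.92% exceeds the 20% threshold by 40.92 percentage points.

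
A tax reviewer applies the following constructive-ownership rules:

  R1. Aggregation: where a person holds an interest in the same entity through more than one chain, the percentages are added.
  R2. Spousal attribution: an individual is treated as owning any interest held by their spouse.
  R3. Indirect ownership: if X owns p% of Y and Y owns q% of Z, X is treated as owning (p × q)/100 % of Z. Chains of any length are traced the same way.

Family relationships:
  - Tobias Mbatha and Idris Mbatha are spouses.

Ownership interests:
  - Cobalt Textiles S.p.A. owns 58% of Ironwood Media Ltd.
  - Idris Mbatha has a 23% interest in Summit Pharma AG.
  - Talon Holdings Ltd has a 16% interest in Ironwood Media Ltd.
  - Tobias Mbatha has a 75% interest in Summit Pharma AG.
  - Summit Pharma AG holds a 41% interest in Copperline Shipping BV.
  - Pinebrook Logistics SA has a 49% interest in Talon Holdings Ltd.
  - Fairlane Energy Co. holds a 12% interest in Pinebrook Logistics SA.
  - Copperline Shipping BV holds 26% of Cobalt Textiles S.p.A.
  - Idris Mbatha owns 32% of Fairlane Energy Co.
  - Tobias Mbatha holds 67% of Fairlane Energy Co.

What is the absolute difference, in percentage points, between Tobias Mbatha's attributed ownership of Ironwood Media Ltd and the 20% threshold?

13.009464

By spousal attribution (R2), Tobias Mbatha is treated as also owning Idris Mbatha's interest in Fairlane Energy Co, giving 67% + 32% = 99%.
By spousal attribution (R2), Tobias Mbatha is treated as also owning Idris Mbatha's interest in Summit Pharma AG, giving 75% + 23% = 98%.
Chain via Fairlane Energy Co. → Pinebrook Logistics SA → Talon Holdings Ltd (R3): 99% × 12% × 49% × 16% = 0.931392% of Ironwood Media Ltd.
Chain via Summit Pharma AG → Copperline Shipping BV → Cobalt Textiles S.p.A. (R3): 98% × 41% × 26% × 58% = 6.059144% of Ironwood Media Ltd.
Aggregating (R1): 0.931392% + 6.059144% = 6.990536%.
6.990536% falls short of the 20% threshold by 13.009464 percentage points.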